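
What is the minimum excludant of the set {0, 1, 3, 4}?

The values 0, 1 are all present; 2 is the first non-negative integer missing from the set.

2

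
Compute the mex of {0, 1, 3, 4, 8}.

The values 0, 1 are all present; 2 is the first non-negative integer missing from the set.

2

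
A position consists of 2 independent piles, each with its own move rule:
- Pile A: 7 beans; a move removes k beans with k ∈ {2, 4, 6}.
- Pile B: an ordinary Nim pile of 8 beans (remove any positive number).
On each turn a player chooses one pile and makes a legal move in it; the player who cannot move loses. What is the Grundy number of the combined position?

11

For pile A, compute g(0), g(1), … with moves {2, 4, 6}:
g(0) = mex{} = 0
g(1) = mex{} = 0
g(2) = mex{0} = 1
g(3) = mex{0} = 1
g(4) = mex{0,1} = 2
g(5) = mex{0,1} = 2
g(6) = mex{0,1,2} = 3
g(7) = mex{0,1,2} = 3
So g(7) = 3.
Pile B is a plain Nim pile of size 8, so its Grundy value is 8.
The value of a disjunctive sum is the nim-sum of the parts.
Combined value = 3 ⊕ 8 = 11.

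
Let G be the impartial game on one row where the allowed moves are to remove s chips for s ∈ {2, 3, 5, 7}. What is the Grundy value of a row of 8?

4

Build the Grundy sequence with g(k) = mex{g(k−s) : s ∈ {2, 3, 5, 7}, s ≤ k}:
g(0) = mex{} = 0
g(1) = mex{} = 0
g(2) = mex{0} = 1
g(3) = mex{0} = 1
g(4) = mex{0,1} = 2
g(5) = mex{0,1} = 2
g(6) = mex{0,1,2} = 3
g(7) = mex{0,1,2} = 3
g(8) = mex{0,1,2,3} = 4
So g(8) = 4.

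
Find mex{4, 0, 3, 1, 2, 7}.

The values 0, 1, 2, 3, 4 are all present; 5 is the first non-negative integer missing from the set.

5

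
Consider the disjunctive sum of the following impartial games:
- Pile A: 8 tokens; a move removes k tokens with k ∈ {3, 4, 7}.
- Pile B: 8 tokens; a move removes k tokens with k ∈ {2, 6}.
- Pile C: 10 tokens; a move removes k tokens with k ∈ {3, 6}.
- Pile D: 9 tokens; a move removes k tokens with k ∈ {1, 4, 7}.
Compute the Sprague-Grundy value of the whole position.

3

For pile A, compute g(0), g(1), … with moves {3, 4, 7}:
k:     0  1  2  3  4  5  6  7  8
g(k):  0  0  0  1  1  1  2  2  2
So g(8) = 2.
Build the Grundy sequence for pile B with g(k) = mex{g(k−s) : s ∈ {2, 6}, s ≤ k}:
k:     0  1  2  3  4  5  6  7  8
g(k):  0  0  1  1  0  0  1  1  0
So g(8) = 0.
For pile C, compute g(0), g(1), … with moves {3, 6}:
g(0) = mex{} = 0
g(1) = mex{} = 0
g(2) = mex{} = 0
g(3) = mex{0} = 1
g(4) = mex{0} = 1
g(5) = mex{0} = 1
g(6) = mex{0,1} = 2
g(7) = mex{0,1} = 2
g(8) = mex{0,1} = 2
g(9) = mex{1,2} = 0
g(10) = mex{1,2} = 0
So g(10) = 0.
For pile D, compute g(0), g(1), … with moves {1, 4, 7}:
k:     0  1  2  3  4  5  6  7  8  9
g(k):  0  1  0  1  2  0  1  2  0  1
So g(9) = 1.
By the Sprague-Grundy theorem, the Grundy value of a sum of independent games is the XOR of the component values.
Combined value = 2 ⊕ 0 ⊕ 0 ⊕ 1 = 3.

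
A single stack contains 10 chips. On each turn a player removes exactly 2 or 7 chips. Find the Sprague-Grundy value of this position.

0

Build the Grundy sequence with g(k) = mex{g(k−s) : s ∈ {2, 7}, s ≤ k}:
k:     0  1  2  3  4  5  6  7  8  9 10
g(k):  0  0  1  1  0  0  1  1  2  0  0
So g(10) = 0.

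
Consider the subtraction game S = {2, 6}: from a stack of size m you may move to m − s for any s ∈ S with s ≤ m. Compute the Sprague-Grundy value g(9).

Compute g(0), g(1), … for moves {2, 6}:
g(0) = mex{} = 0
g(1) = mex{} = 0
g(2) = mex{0} = 1
g(3) = mex{0} = 1
g(4) = mex{1} = 0
g(5) = mex{1} = 0
g(6) = mex{0} = 1
g(7) = mex{0} = 1
g(8) = mex{1} = 0
g(9) = mex{1} = 0
So g(9) = 0.

0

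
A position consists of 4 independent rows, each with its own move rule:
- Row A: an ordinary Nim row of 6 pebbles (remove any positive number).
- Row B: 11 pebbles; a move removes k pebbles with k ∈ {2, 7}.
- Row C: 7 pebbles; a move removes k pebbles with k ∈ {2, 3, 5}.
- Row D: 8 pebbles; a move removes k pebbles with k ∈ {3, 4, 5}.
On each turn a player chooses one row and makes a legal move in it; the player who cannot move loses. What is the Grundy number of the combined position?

7

Row A is a plain Nim row of size 6, so its Grundy value is 6.
For row B, compute g(0), g(1), … with moves {2, 7}:
g(0) = mex{} = 0
g(1) = mex{} = 0
g(2) = mex{0} = 1
g(3) = mex{0} = 1
g(4) = mex{1} = 0
g(5) = mex{1} = 0
g(6) = mex{0} = 1
g(7) = mex{0} = 1
g(8) = mex{0,1} = 2
g(9) = mex{1} = 0
g(10) = mex{1,2} = 0
g(11) = mex{0} = 1
So g(11) = 1.
Build the Grundy sequence for row C with g(k) = mex{g(k−s) : s ∈ {2, 3, 5}, s ≤ k}:
g(0) = mex{} = 0
g(1) = mex{} = 0
g(2) = mex{0} = 1
g(3) = mex{0} = 1
g(4) = mex{0,1} = 2
g(5) = mex{0,1} = 2
g(6) = mex{0,1,2} = 3
g(7) = mex{1,2} = 0
So g(7) = 0.
Grundy values for row D (subtraction set {3, 4, 5}):
k:     0  1  2  3  4  5  6  7  8
g(k):  0  0  0  1  1  1  2  2  0
So g(8) = 0.
The value of a disjunctive sum is the nim-sum of the parts.
Combined value = 6 XOR 1 XOR 0 XOR 0 = 7.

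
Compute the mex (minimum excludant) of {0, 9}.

1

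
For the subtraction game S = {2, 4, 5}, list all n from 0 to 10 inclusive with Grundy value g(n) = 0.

0, 1, 7, 8

Grundy values for subtraction set {2, 4, 5}:
k:     0  1  2  3  4  5  6  7  8  9 10
g(k):  0  0  1  1  2  2  3  0  0  1  1
The P-positions (g = 0) in 0..10 are 0, 1, 7, 8.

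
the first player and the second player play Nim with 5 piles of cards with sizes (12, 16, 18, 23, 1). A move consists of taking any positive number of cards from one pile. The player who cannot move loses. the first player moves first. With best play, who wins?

Nim-sum: 12 XOR 16 XOR 18 XOR 23 XOR 1 = 24.
The nim-sum is 24 ≠ 0, so this is an N-position: the player to move can win; the first player has a winning move.

the first player wins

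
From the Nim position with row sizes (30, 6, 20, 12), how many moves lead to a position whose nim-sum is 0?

0

In binary:
  11110  (30)
  00110  (6)
  10100  (20)
  01100  (12)
  -----
  00000  (0)
The nim-sum is already 0, so every move leaves a nonzero nim-sum — there are no winning moves.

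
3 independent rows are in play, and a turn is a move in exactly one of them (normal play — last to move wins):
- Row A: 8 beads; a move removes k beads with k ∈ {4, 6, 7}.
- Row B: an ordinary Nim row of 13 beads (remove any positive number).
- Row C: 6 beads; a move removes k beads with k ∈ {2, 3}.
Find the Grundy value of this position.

15

For row A, compute g(0), g(1), … with moves {4, 6, 7}:
k:     0  1  2  3  4  5  6  7  8
g(k):  0  0  0  0  1  1  1  1  2
So g(8) = 2.
Row B is a plain Nim row of size 13, so its Grundy value is 13.
For row C, compute g(0), g(1), … with moves {2, 3}:
k:     0  1  2  3  4  5  6
g(k):  0  0  1  1  2  0  0
So g(6) = 0.
The value of a disjunctive sum is the nim-sum of the parts.
Combined value = 2 ⊕ 13 ⊕ 0 = 15.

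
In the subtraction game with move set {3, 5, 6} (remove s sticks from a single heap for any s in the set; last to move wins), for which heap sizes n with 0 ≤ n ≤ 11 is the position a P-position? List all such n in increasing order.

Grundy values for subtraction set {3, 5, 6}:
g(0) = mex{} = 0
g(1) = mex{} = 0
g(2) = mex{} = 0
g(3) = mex{0} = 1
g(4) = mex{0} = 1
g(5) = mex{0} = 1
g(6) = mex{0,1} = 2
g(7) = mex{0,1} = 2
g(8) = mex{0,1} = 2
g(9) = mex{1,2} = 0
g(10) = mex{1,2} = 0
g(11) = mex{1,2} = 0
The P-positions (g = 0) in 0..11 are 0, 1, 2, 9, 10, 11.

0, 1, 2, 9, 10, 11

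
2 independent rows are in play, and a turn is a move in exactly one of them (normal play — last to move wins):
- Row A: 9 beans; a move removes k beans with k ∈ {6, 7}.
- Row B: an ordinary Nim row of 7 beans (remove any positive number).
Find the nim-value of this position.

6

For row A, compute g(0), g(1), … with moves {6, 7}:
k:     0  1  2  3  4  5  6  7  8  9
g(k):  0  0  0  0  0  0  1  1  1  1
So g(9) = 1.
Row B is a plain Nim row of size 7, so its Grundy value is 7.
By the Sprague-Grundy theorem, the Grundy value of a sum of independent games is the XOR of the component values.
Combined value = 1 XOR 7 = 6.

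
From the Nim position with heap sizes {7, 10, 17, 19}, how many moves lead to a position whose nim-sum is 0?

Compute the nim-sum pairwise:
7 XOR 10 = 13
13 XOR 17 = 28
28 XOR 19 = 15
The overall nim-sum is X = 15. A heap of size p has a winning move iff p XOR X < p (reduce it to p XOR X).
  7: 7 XOR 15 = 8 ≥ 7 — no move.
  10: 10 XOR 15 = 5 < 10 — winning move (to 5).
  17: 17 XOR 15 = 30 ≥ 17 — no move.
  19: 19 XOR 15 = 28 ≥ 19 — no move.
That gives 1 winning move.

1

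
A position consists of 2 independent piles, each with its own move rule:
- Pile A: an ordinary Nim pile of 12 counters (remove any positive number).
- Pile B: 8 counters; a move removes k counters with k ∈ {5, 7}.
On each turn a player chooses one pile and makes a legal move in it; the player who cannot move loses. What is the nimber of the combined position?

13

Pile A is a plain Nim pile of size 12, so its Grundy value is 12.
For pile B, compute g(0), g(1), … with moves {5, 7}:
k:     0  1  2  3  4  5  6  7  8
g(k):  0  0  0  0  0  1  1  1  1
So g(8) = 1.
By the Sprague-Grundy theorem, the Grundy value of a sum of independent games is the XOR of the component values.
Combined value = 12 XOR 1 = 13.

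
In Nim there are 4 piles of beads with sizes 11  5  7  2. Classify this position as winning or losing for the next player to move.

Winning position

Bitwise XOR of the heap sizes:
  1011  (11)
  0101  (5)
  0111  (7)
  0010  (2)
  ----
  1011  (11)
The nim-sum is 11 ≠ 0, so this is an N-position: the player to move can win.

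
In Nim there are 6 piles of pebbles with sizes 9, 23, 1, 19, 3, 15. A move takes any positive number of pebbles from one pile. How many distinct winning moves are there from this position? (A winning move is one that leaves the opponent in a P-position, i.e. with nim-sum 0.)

0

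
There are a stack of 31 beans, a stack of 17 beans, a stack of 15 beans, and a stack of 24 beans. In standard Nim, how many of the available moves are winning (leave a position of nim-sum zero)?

In binary:
  11111  (31)
  10001  (17)
  01111  (15)
  11000  (24)
  -----
  11001  (25)
The overall nim-sum is X = 25. A stack of size p has a winning move iff p XOR X < p (reduce it to p XOR X).
  31: 31 XOR 25 = 6 < 31 — winning move (to 6).
  17: 17 XOR 25 = 8 < 17 — winning move (to 8).
  15: 15 XOR 25 = 22 ≥ 15 — no move.
  24: 24 XOR 25 = 1 < 24 — winning move (to 1).
That gives 3 winning moves.

3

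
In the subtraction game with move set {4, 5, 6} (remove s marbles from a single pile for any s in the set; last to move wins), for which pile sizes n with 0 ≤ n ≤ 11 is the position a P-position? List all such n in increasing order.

0, 1, 2, 3, 10, 11

Grundy values for subtraction set {4, 5, 6}:
k:     0  1  2  3  4  5  6  7  8  9 10 11
g(k):  0  0  0  0  1  1  1  1  2  2  0  0
The P-positions (g = 0) in 0..11 are 0, 1, 2, 3, 10, 11.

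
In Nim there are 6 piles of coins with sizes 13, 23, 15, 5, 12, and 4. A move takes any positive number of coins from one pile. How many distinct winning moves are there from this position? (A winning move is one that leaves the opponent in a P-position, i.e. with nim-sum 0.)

1

Write each in binary and XOR column by column:
  01101  (13)
  10111  (23)
  01111  (15)
  00101  (5)
  01100  (12)
  00100  (4)
  -----
  11000  (24)
The overall nim-sum is X = 24. A pile of size p has a winning move iff p XOR X < p (reduce it to p XOR X).
  13: 13 XOR 24 = 21 ≥ 13 — no move.
  23: 23 XOR 24 = 15 < 23 — winning move (to 15).
  15: 15 XOR 24 = 23 ≥ 15 — no move.
  5: 5 XOR 24 = 29 ≥ 5 — no move.
  12: 12 XOR 24 = 20 ≥ 12 — no move.
  4: 4 XOR 24 = 28 ≥ 4 — no move.
That gives 1 winning move.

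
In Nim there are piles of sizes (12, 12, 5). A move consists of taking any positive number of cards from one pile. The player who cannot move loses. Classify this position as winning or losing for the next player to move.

Winning position

Nim-sum: 12 ⊕ 12 ⊕ 5 = 5.
The nim-sum is 5 ≠ 0, so this is an N-position: the player to move can win.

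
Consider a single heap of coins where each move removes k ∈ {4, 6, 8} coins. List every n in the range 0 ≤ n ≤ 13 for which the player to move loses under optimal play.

Grundy values for subtraction set {4, 6, 8}:
k:     0  1  2  3  4  5  6  7  8  9 10 11 12 13
g(k):  0  0  0  0  1  1  1  1  2  2  2  2  0  0
The P-positions (g = 0) in 0..13 are 0, 1, 2, 3, 12, 13.

0, 1, 2, 3, 12, 13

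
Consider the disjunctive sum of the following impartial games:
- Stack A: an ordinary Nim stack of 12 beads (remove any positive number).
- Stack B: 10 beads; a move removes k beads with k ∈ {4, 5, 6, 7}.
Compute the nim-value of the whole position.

Stack A is a plain Nim stack of size 12, so its Grundy value is 12.
For stack B, compute g(0), g(1), … with moves {4, 5, 6, 7}:
k:     0  1  2  3  4  5  6  7  8  9 10
g(k):  0  0  0  0  1  1  1  1  2  2  2
So g(10) = 2.
By the Sprague-Grundy theorem, the Grundy value of a sum of independent games is the XOR of the component values.
Combined value = 12 ⊕ 2 = 14.

14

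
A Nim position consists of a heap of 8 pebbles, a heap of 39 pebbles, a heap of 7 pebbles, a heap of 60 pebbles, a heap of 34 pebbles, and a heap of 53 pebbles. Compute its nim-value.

3

Compute the nim-sum pairwise:
8 XOR 39 = 47
47 XOR 7 = 40
40 XOR 60 = 20
20 XOR 34 = 54
54 XOR 53 = 3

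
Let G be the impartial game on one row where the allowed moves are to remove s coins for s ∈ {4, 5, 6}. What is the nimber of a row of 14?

Grundy values for subtraction set {4, 5, 6}:
g(0) = mex{} = 0
g(1) = mex{} = 0
g(2) = mex{} = 0
g(3) = mex{} = 0
g(4) = mex{0} = 1
g(5) = mex{0} = 1
g(6) = mex{0} = 1
g(7) = mex{0} = 1
g(8) = mex{0,1} = 2
g(9) = mex{0,1} = 2
g(10) = mex{1} = 0
g(11) = mex{1} = 0
g(12) = mex{1,2} = 0
g(13) = mex{1,2} = 0
g(14) = mex{0,2} = 1
So g(14) = 1.

1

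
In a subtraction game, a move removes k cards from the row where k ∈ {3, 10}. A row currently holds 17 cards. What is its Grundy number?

1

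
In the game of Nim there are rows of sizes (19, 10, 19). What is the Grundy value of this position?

10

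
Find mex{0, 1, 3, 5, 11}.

2

The values 0, 1 are all present; 2 is the first non-negative integer missing from the set.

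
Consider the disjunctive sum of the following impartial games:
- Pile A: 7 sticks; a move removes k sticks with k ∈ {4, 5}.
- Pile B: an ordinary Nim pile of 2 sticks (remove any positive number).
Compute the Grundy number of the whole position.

Build the Grundy sequence for pile A with g(k) = mex{g(k−s) : s ∈ {4, 5}, s ≤ k}:
k:     0  1  2  3  4  5  6  7
g(k):  0  0  0  0  1  1  1  1
So g(7) = 1.
Pile B is a plain Nim pile of size 2, so its Grundy value is 2.
The value of a disjunctive sum is the nim-sum of the parts.
Combined value = 1 XOR 2 = 3.

3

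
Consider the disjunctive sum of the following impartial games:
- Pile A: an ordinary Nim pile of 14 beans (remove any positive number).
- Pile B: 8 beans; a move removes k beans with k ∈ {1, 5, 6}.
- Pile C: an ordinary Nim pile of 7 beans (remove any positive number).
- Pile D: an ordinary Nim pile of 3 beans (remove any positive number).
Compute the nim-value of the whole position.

8

Pile A is a plain Nim pile of size 14, so its Grundy value is 14.
Build the Grundy sequence for pile B with g(k) = mex{g(k−s) : s ∈ {1, 5, 6}, s ≤ k}:
k:     0  1  2  3  4  5  6  7  8
g(k):  0  1  0  1  0  1  2  3  2
So g(8) = 2.
Pile C is a plain Nim pile of size 7, so its Grundy value is 7.
Pile D is a plain Nim pile of size 3, so its Grundy value is 3.
By the Sprague-Grundy theorem, the Grundy value of a sum of independent games is the XOR of the component values.
Combined value = 14 ⊕ 2 ⊕ 7 ⊕ 3 = 8.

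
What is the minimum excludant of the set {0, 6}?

0 is in the set but 1 is not, so the mex is 1.

1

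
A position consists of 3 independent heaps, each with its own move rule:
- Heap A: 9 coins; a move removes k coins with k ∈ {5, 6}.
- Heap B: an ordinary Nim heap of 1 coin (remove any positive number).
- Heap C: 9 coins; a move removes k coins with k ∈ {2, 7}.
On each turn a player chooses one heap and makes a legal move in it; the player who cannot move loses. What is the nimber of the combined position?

Build the Grundy sequence for heap A with g(k) = mex{g(k−s) : s ∈ {5, 6}, s ≤ k}:
g(0) = mex{} = 0
g(1) = mex{} = 0
g(2) = mex{} = 0
g(3) = mex{} = 0
g(4) = mex{} = 0
g(5) = mex{0} = 1
g(6) = mex{0} = 1
g(7) = mex{0} = 1
g(8) = mex{0} = 1
g(9) = mex{0} = 1
So g(9) = 1.
Heap B is a plain Nim heap of size 1, so its Grundy value is 1.
Grundy values for heap C (subtraction set {2, 7}):
k:     0  1  2  3  4  5  6  7  8  9
g(k):  0  0  1  1  0  0  1  1  2  0
So g(9) = 0.
The value of a disjunctive sum is the nim-sum of the parts.
Combined value = 1 ⊕ 1 ⊕ 0 = 0.

0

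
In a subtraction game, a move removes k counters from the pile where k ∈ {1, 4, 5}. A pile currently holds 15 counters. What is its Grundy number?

Grundy values for subtraction set {1, 4, 5}:
k:     0  1  2  3  4  5  6  7  8  9 10 11 12 13 14 15
g(k):  0  1  0  1  2  3  2  3  0  1  0  1  2  3  2  3
So g(15) = 3.

3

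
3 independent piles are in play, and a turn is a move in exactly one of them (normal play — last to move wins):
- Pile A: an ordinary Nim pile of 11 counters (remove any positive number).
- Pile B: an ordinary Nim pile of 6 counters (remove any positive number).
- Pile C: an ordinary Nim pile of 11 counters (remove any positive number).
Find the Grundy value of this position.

6

Pile A is a plain Nim pile of size 11, so its Grundy value is 11.
Pile B is a plain Nim pile of size 6, so its Grundy value is 6.
Pile C is a plain Nim pile of size 11, so its Grundy value is 11.
The value of a disjunctive sum is the nim-sum of the parts.
Combined value = 11 XOR 6 XOR 11 = 6.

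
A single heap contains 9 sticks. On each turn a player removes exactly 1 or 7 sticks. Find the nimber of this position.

1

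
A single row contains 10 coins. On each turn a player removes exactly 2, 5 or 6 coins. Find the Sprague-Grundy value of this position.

1

Compute g(0), g(1), … for moves {2, 5, 6}:
g(0) = mex{} = 0
g(1) = mex{} = 0
g(2) = mex{0} = 1
g(3) = mex{0} = 1
g(4) = mex{1} = 0
g(5) = mex{0,1} = 2
g(6) = mex{0} = 1
g(7) = mex{0,1,2} = 3
g(8) = mex{1} = 0
g(9) = mex{0,1,3} = 2
g(10) = mex{0,2} = 1
So g(10) = 1.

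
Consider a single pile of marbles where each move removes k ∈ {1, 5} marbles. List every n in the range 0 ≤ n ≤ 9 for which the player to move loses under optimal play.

Grundy values for subtraction set {1, 5}:
g(0) = mex{} = 0
g(1) = mex{0} = 1
g(2) = mex{1} = 0
g(3) = mex{0} = 1
g(4) = mex{1} = 0
g(5) = mex{0} = 1
g(6) = mex{1} = 0
g(7) = mex{0} = 1
g(8) = mex{1} = 0
g(9) = mex{0} = 1
The P-positions (g = 0) in 0..9 are 0, 2, 4, 6, 8.

0, 2, 4, 6, 8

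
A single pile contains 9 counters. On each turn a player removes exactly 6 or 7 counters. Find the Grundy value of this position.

Build the Grundy sequence with g(k) = mex{g(k−s) : s ∈ {6, 7}, s ≤ k}:
g(0) = mex{} = 0
g(1) = mex{} = 0
g(2) = mex{} = 0
g(3) = mex{} = 0
g(4) = mex{} = 0
g(5) = mex{} = 0
g(6) = mex{0} = 1
g(7) = mex{0} = 1
g(8) = mex{0} = 1
g(9) = mex{0} = 1
So g(9) = 1.

1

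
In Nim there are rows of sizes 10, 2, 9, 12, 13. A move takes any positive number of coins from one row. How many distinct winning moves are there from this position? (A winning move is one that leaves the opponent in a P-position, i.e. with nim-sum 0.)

0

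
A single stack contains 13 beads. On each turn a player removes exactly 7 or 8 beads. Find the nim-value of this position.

1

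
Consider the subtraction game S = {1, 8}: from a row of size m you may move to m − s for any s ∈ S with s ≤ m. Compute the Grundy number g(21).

Compute g(0), g(1), … for moves {1, 8}:
k:     0  1  2  3  4  5  6  7  8  9 10 11 12 13 14 15 16 17 18 19 20 21
g(k):  0  1  0  1  0  1  0  1  2  0  1  0  1  0  1  0  1  2  0  1  0  1
So g(21) = 1.

1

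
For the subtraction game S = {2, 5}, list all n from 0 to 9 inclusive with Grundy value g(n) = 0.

0, 1, 4, 7, 8

Compute g(0), g(1), … for moves {2, 5}:
g(0) = mex{} = 0
g(1) = mex{} = 0
g(2) = mex{0} = 1
g(3) = mex{0} = 1
g(4) = mex{1} = 0
g(5) = mex{0,1} = 2
g(6) = mex{0} = 1
g(7) = mex{1,2} = 0
g(8) = mex{1} = 0
g(9) = mex{0} = 1
The P-positions (g = 0) in 0..9 are 0, 1, 4, 7, 8.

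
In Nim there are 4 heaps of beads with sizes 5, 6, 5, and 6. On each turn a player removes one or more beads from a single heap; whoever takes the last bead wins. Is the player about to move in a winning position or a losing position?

Compute the nim-sum pairwise:
5 XOR 6 = 3
3 XOR 5 = 6
6 XOR 6 = 0
The nim-sum is 0, so this is a P-position: the player to move is in a losing position under optimal play.

Losing position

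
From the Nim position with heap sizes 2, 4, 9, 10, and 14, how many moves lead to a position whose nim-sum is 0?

Compute the nim-sum pairwise:
2 ^ 4 = 6
6 ^ 9 = 15
15 ^ 10 = 5
5 ^ 14 = 11
The overall nim-sum is X = 11. A heap of size p has a winning move iff p XOR X < p (reduce it to p XOR X).
  2: 2 XOR 11 = 9 ≥ 2 — no move.
  4: 4 XOR 11 = 15 ≥ 4 — no move.
  9: 9 XOR 11 = 2 < 9 — winning move (to 2).
  10: 10 XOR 11 = 1 < 10 — winning move (to 1).
  14: 14 XOR 11 = 5 < 14 — winning move (to 5).
That gives 3 winning moves.

3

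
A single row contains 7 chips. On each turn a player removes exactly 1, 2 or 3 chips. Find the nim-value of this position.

3

Compute g(0), g(1), … for moves {1, 2, 3}:
k:     0  1  2  3  4  5  6  7
g(k):  0  1  2  3  0  1  2  3
So g(7) = 3.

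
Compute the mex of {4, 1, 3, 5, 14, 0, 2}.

6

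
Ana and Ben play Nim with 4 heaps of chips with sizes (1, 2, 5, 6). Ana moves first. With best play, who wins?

Ben wins

Nim-sum: 1 ^ 2 ^ 5 ^ 6 = 0.
The nim-sum is 0, so this is a P-position: the player to move is in a losing position under optimal play; Ana is about to move from it and so loses — Ben wins.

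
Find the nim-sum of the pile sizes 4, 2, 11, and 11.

6

Write each in binary and XOR column by column:
  0100  (4)
  0010  (2)
  1011  (11)
  1011  (11)
  ----
  0110  (6)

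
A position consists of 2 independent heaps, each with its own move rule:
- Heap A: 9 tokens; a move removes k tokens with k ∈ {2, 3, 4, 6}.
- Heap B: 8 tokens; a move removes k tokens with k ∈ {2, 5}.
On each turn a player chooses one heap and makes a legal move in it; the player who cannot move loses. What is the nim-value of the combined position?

0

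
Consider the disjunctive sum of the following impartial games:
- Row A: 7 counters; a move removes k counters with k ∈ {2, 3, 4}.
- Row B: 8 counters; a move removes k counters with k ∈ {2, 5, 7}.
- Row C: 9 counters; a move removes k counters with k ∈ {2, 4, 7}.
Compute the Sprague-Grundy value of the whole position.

Grundy values for row A (subtraction set {2, 3, 4}):
k:     0  1  2  3  4  5  6  7
g(k):  0  0  1  1  2  2  0  0
So g(7) = 0.
Grundy values for row B (subtraction set {2, 5, 7}):
k:     0  1  2  3  4  5  6  7  8
g(k):  0  0  1  1  0  2  1  3  2
So g(8) = 2.
Build the Grundy sequence for row C with g(k) = mex{g(k−s) : s ∈ {2, 4, 7}, s ≤ k}:
g(0) = mex{} = 0
g(1) = mex{} = 0
g(2) = mex{0} = 1
g(3) = mex{0} = 1
g(4) = mex{0,1} = 2
g(5) = mex{0,1} = 2
g(6) = mex{1,2} = 0
g(7) = mex{0,1,2} = 3
g(8) = mex{0,2} = 1
g(9) = mex{1,2,3} = 0
So g(9) = 0.
The value of a disjunctive sum is the nim-sum of the parts.
Combined value = 0 ⊕ 2 ⊕ 0 = 2.

2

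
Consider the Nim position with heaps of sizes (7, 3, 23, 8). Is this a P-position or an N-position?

Nim-sum: 7 ⊕ 3 ⊕ 23 ⊕ 8 = 27.
The nim-sum is 27 ≠ 0, so this is an N-position: the player to move can win.

N-position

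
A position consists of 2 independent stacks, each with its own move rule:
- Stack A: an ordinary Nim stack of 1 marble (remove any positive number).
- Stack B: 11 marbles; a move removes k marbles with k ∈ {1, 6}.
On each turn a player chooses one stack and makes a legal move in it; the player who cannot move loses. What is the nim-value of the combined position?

1

Stack A is a plain Nim stack of size 1, so its Grundy value is 1.
Build the Grundy sequence for stack B with g(k) = mex{g(k−s) : s ∈ {1, 6}, s ≤ k}:
g(0) = mex{} = 0
g(1) = mex{0} = 1
g(2) = mex{1} = 0
g(3) = mex{0} = 1
g(4) = mex{1} = 0
g(5) = mex{0} = 1
g(6) = mex{0,1} = 2
g(7) = mex{1,2} = 0
g(8) = mex{0} = 1
g(9) = mex{1} = 0
g(10) = mex{0} = 1
g(11) = mex{1} = 0
So g(11) = 0.
The value of a disjunctive sum is the nim-sum of the parts.
Combined value = 1 XOR 0 = 1.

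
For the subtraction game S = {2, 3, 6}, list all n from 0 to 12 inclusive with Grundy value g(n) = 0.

Compute g(0), g(1), … for moves {2, 3, 6}:
k:     0  1  2  3  4  5  6  7  8  9 10 11 12
g(k):  0  0  1  1  2  0  3  1  2  0  0  1  1
The P-positions (g = 0) in 0..12 are 0, 1, 5, 9, 10.

0, 1, 5, 9, 10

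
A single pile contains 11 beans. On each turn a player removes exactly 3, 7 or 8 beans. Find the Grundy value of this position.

0

Grundy values for subtraction set {3, 7, 8}:
g(0) = mex{} = 0
g(1) = mex{} = 0
g(2) = mex{} = 0
g(3) = mex{0} = 1
g(4) = mex{0} = 1
g(5) = mex{0} = 1
g(6) = mex{1} = 0
g(7) = mex{0,1} = 2
g(8) = mex{0,1} = 2
g(9) = mex{0} = 1
g(10) = mex{0,1,2} = 3
g(11) = mex{1,2} = 0
So g(11) = 0.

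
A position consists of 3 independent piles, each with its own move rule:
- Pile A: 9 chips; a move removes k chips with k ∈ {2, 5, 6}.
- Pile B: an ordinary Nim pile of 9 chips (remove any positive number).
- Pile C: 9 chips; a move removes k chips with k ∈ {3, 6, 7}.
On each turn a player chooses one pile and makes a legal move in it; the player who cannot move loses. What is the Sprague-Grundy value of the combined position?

8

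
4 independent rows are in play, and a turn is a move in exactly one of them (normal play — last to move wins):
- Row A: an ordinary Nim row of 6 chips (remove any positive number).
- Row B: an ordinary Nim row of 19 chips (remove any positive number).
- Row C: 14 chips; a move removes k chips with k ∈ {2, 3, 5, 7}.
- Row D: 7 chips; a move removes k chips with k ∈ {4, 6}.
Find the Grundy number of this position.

Row A is a plain Nim row of size 6, so its Grundy value is 6.
Row B is a plain Nim row of size 19, so its Grundy value is 19.
Build the Grundy sequence for row C with g(k) = mex{g(k−s) : s ∈ {2, 3, 5, 7}, s ≤ k}:
g(0) = mex{} = 0
g(1) = mex{} = 0
g(2) = mex{0} = 1
g(3) = mex{0} = 1
g(4) = mex{0,1} = 2
g(5) = mex{0,1} = 2
g(6) = mex{0,1,2} = 3
g(7) = mex{0,1,2} = 3
g(8) = mex{0,1,2,3} = 4
g(9) = mex{1,2,3} = 0
g(10) = mex{1,2,3,4} = 0
g(11) = mex{0,2,3,4} = 1
g(12) = mex{0,2,3} = 1
g(13) = mex{0,1,3,4} = 2
g(14) = mex{0,1,3} = 2
So g(14) = 2.
Build the Grundy sequence for row D with g(k) = mex{g(k−s) : s ∈ {4, 6}, s ≤ k}:
k:     0  1  2  3  4  5  6  7
g(k):  0  0  0  0  1  1  1  1
So g(7) = 1.
By the Sprague-Grundy theorem, the Grundy value of a sum of independent games is the XOR of the component values.
Combined value = 6 ⊕ 19 ⊕ 2 ⊕ 1 = 22.

22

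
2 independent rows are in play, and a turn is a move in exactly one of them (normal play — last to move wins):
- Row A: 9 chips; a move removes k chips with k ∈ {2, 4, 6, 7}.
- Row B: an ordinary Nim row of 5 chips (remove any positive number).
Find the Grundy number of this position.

5

Build the Grundy sequence for row A with g(k) = mex{g(k−s) : s ∈ {2, 4, 6, 7}, s ≤ k}:
g(0) = mex{} = 0
g(1) = mex{} = 0
g(2) = mex{0} = 1
g(3) = mex{0} = 1
g(4) = mex{0,1} = 2
g(5) = mex{0,1} = 2
g(6) = mex{0,1,2} = 3
g(7) = mex{0,1,2} = 3
g(8) = mex{0,1,2,3} = 4
g(9) = mex{1,2,3} = 0
So g(9) = 0.
Row B is a plain Nim row of size 5, so its Grundy value is 5.
The value of a disjunctive sum is the nim-sum of the parts.
Combined value = 0 XOR 5 = 5.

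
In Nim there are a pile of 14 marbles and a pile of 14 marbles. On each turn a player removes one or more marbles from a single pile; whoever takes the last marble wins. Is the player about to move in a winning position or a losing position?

In binary:
  1110  (14)
  1110  (14)
  ----
  0000  (0)
The nim-sum is 0, so this is a P-position: the player to move is in a losing position under optimal play.

Losing position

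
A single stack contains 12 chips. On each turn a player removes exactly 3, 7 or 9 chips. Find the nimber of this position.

0

Build the Grundy sequence with g(k) = mex{g(k−s) : s ∈ {3, 7, 9}, s ≤ k}:
g(0) = mex{} = 0
g(1) = mex{} = 0
g(2) = mex{} = 0
g(3) = mex{0} = 1
g(4) = mex{0} = 1
g(5) = mex{0} = 1
g(6) = mex{1} = 0
g(7) = mex{0,1} = 2
g(8) = mex{0,1} = 2
g(9) = mex{0} = 1
g(10) = mex{0,1,2} = 3
g(11) = mex{0,1,2} = 3
g(12) = mex{1} = 0
So g(12) = 0.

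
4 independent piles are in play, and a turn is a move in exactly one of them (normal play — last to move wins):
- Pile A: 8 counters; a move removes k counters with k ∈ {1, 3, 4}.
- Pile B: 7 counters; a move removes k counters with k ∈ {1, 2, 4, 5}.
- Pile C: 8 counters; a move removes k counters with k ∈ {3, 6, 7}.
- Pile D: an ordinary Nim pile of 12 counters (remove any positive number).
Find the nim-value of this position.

14

Build the Grundy sequence for pile A with g(k) = mex{g(k−s) : s ∈ {1, 3, 4}, s ≤ k}:
g(0) = mex{} = 0
g(1) = mex{0} = 1
g(2) = mex{1} = 0
g(3) = mex{0} = 1
g(4) = mex{0,1} = 2
g(5) = mex{0,1,2} = 3
g(6) = mex{0,1,3} = 2
g(7) = mex{1,2} = 0
g(8) = mex{0,2,3} = 1
So g(8) = 1.
Grundy values for pile B (subtraction set {1, 2, 4, 5}):
g(0) = mex{} = 0
g(1) = mex{0} = 1
g(2) = mex{0,1} = 2
g(3) = mex{1,2} = 0
g(4) = mex{0,2} = 1
g(5) = mex{0,1} = 2
g(6) = mex{1,2} = 0
g(7) = mex{0,2} = 1
So g(7) = 1.
Build the Grundy sequence for pile C with g(k) = mex{g(k−s) : s ∈ {3, 6, 7}, s ≤ k}:
g(0) = mex{} = 0
g(1) = mex{} = 0
g(2) = mex{} = 0
g(3) = mex{0} = 1
g(4) = mex{0} = 1
g(5) = mex{0} = 1
g(6) = mex{0,1} = 2
g(7) = mex{0,1} = 2
g(8) = mex{0,1} = 2
So g(8) = 2.
Pile D is a plain Nim pile of size 12, so its Grundy value is 12.
The value of a disjunctive sum is the nim-sum of the parts.
Combined value = 1 ⊕ 1 ⊕ 2 ⊕ 12 = 14.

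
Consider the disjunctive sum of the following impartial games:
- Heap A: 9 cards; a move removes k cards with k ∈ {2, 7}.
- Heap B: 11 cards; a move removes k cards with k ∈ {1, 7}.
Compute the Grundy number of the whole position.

Grundy values for heap A (subtraction set {2, 7}):
g(0) = mex{} = 0
g(1) = mex{} = 0
g(2) = mex{0} = 1
g(3) = mex{0} = 1
g(4) = mex{1} = 0
g(5) = mex{1} = 0
g(6) = mex{0} = 1
g(7) = mex{0} = 1
g(8) = mex{0,1} = 2
g(9) = mex{1} = 0
So g(9) = 0.
Build the Grundy sequence for heap B with g(k) = mex{g(k−s) : s ∈ {1, 7}, s ≤ k}:
k:     0  1  2  3  4  5  6  7  8  9 10 11
g(k):  0  1  0  1  0  1  0  1  0  1  0  1
So g(11) = 1.
The value of a disjunctive sum is the nim-sum of the parts.
Combined value = 0 ⊕ 1 = 1.

1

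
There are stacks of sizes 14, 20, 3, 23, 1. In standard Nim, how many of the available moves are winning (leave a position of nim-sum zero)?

1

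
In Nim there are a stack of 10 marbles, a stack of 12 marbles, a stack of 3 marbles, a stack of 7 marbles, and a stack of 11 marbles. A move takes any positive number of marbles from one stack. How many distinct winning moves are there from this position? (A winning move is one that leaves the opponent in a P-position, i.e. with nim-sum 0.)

Nim-sum: 10 XOR 12 XOR 3 XOR 7 XOR 11 = 9.
The overall nim-sum is X = 9. A stack of size p has a winning move iff p XOR X < p (reduce it to p XOR X).
  10: 10 XOR 9 = 3 < 10 — winning move (to 3).
  12: 12 XOR 9 = 5 < 12 — winning move (to 5).
  3: 3 XOR 9 = 10 ≥ 3 — no move.
  7: 7 XOR 9 = 14 ≥ 7 — no move.
  11: 11 XOR 9 = 2 < 11 — winning move (to 2).
That gives 3 winning moves.

3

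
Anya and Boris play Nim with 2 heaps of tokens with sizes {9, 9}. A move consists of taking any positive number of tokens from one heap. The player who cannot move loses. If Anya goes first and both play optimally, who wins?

Boris wins

Nim-sum: 9 ⊕ 9 = 0.
The nim-sum is 0, so this is a P-position: the player to move is in a losing position under optimal play; Anya is about to move from it and so loses — Boris wins.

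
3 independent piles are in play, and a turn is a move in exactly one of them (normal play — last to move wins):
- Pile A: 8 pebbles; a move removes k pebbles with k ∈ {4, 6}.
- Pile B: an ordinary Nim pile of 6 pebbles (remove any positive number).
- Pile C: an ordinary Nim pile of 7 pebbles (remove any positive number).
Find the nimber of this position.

Grundy values for pile A (subtraction set {4, 6}):
g(0) = mex{} = 0
g(1) = mex{} = 0
g(2) = mex{} = 0
g(3) = mex{} = 0
g(4) = mex{0} = 1
g(5) = mex{0} = 1
g(6) = mex{0} = 1
g(7) = mex{0} = 1
g(8) = mex{0,1} = 2
So g(8) = 2.
Pile B is a plain Nim pile of size 6, so its Grundy value is 6.
Pile C is a plain Nim pile of size 7, so its Grundy value is 7.
The value of a disjunctive sum is the nim-sum of the parts.
Combined value = 2 XOR 6 XOR 7 = 3.

3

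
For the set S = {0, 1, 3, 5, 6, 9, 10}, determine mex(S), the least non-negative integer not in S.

The values 0, 1 are all present; 2 is the first non-negative integer missing from the set.

2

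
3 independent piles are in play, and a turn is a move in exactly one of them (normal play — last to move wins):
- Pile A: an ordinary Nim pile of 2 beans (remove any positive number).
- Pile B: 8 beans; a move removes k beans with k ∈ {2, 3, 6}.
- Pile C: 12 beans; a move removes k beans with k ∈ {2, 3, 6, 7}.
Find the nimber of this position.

1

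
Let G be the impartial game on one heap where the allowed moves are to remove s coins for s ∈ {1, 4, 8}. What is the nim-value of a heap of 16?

Grundy values for subtraction set {1, 4, 8}:
k:     0  1  2  3  4  5  6  7  8  9 10 11 12 13 14 15 16
g(k):  0  1  0  1  2  0  1  0  1  2  3  2  0  1  0  1  2
So g(16) = 2.

2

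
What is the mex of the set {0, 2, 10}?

1

0 is in the set but 1 is not, so the mex is 1.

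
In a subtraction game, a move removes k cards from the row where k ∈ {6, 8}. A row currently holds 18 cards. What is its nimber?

Build the Grundy sequence with g(k) = mex{g(k−s) : s ∈ {6, 8}, s ≤ k}:
k:     0  1  2  3  4  5  6  7  8  9 10 11 12 13 14 15 16 17 18
g(k):  0  0  0  0  0  0  1  1  1  1  1  1  2  2  0  0  0  0  0
So g(18) = 0.

0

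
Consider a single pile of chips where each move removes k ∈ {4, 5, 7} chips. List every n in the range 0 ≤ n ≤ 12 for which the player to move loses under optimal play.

0, 1, 2, 3, 11, 12

Grundy values for subtraction set {4, 5, 7}:
g(0) = mex{} = 0
g(1) = mex{} = 0
g(2) = mex{} = 0
g(3) = mex{} = 0
g(4) = mex{0} = 1
g(5) = mex{0} = 1
g(6) = mex{0} = 1
g(7) = mex{0} = 1
g(8) = mex{0,1} = 2
g(9) = mex{0,1} = 2
g(10) = mex{0,1} = 2
g(11) = mex{1} = 0
g(12) = mex{1,2} = 0
The P-positions (g = 0) in 0..12 are 0, 1, 2, 3, 11, 12.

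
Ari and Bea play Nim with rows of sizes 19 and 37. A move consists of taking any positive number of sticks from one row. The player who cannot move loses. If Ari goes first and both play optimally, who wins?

Ari wins

Write each in binary and XOR column by column:
  010011  (19)
  100101  (37)
  ------
  110110  (54)
The nim-sum is 54 ≠ 0, so this is an N-position: the player to move can win; Ari has a winning move.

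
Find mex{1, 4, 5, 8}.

0

0 is not in the set, so the mex is 0.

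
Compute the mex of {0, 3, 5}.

1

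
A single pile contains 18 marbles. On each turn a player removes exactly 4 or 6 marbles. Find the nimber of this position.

Build the Grundy sequence with g(k) = mex{g(k−s) : s ∈ {4, 6}, s ≤ k}:
k:     0  1  2  3  4  5  6  7  8  9 10 11 12 13 14 15 16 17 18
g(k):  0  0  0  0  1  1  1  1  2  2  0  0  0  0  1  1  1  1  2
So g(18) = 2.

2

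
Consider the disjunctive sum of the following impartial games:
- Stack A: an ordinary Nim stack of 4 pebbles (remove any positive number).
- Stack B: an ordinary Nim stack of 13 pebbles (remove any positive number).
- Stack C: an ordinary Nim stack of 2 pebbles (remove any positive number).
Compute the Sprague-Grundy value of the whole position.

Stack A is a plain Nim stack of size 4, so its Grundy value is 4.
Stack B is a plain Nim stack of size 13, so its Grundy value is 13.
Stack C is a plain Nim stack of size 2, so its Grundy value is 2.
The value of a disjunctive sum is the nim-sum of the parts.
Combined value = 4 ⊕ 13 ⊕ 2 = 11.

11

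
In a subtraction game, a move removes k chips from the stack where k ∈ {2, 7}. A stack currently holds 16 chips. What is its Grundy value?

1

Build the Grundy sequence with g(k) = mex{g(k−s) : s ∈ {2, 7}, s ≤ k}:
k:     0  1  2  3  4  5  6  7  8  9 10 11 12 13 14 15 16
g(k):  0  0  1  1  0  0  1  1  2  0  0  1  1  0  0  1  1
So g(16) = 1.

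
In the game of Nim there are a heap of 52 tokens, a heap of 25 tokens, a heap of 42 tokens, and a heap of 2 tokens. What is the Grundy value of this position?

5

Nim-sum: 52 XOR 25 XOR 42 XOR 2 = 5.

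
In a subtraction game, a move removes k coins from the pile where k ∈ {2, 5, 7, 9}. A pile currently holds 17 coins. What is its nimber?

1

Grundy values for subtraction set {2, 5, 7, 9}:
k:     0  1  2  3  4  5  6  7  8  9 10 11 12 13 14 15 16 17
g(k):  0  0  1  1  0  2  1  3  2  2  3  3  0  4  1  0  0  1
So g(17) = 1.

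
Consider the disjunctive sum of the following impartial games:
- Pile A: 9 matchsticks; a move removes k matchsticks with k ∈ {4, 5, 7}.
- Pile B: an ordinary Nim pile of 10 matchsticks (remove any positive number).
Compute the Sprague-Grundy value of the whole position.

For pile A, compute g(0), g(1), … with moves {4, 5, 7}:
g(0) = mex{} = 0
g(1) = mex{} = 0
g(2) = mex{} = 0
g(3) = mex{} = 0
g(4) = mex{0} = 1
g(5) = mex{0} = 1
g(6) = mex{0} = 1
g(7) = mex{0} = 1
g(8) = mex{0,1} = 2
g(9) = mex{0,1} = 2
So g(9) = 2.
Pile B is a plain Nim pile of size 10, so its Grundy value is 10.
The value of a disjunctive sum is the nim-sum of the parts.
Combined value = 2 XOR 10 = 8.

8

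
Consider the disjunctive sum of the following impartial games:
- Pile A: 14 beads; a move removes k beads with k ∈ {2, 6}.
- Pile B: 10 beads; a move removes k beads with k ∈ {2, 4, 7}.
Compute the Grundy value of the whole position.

3

Build the Grundy sequence for pile A with g(k) = mex{g(k−s) : s ∈ {2, 6}, s ≤ k}:
k:     0  1  2  3  4  5  6  7  8  9 10 11 12 13 14
g(k):  0  0  1  1  0  0  1  1  0  0  1  1  0  0  1
So g(14) = 1.
For pile B, compute g(0), g(1), … with moves {2, 4, 7}:
k:     0  1  2  3  4  5  6  7  8  9 10
g(k):  0  0  1  1  2  2  0  3  1  0  2
So g(10) = 2.
By the Sprague-Grundy theorem, the Grundy value of a sum of independent games is the XOR of the component values.
Combined value = 1 XOR 2 = 3.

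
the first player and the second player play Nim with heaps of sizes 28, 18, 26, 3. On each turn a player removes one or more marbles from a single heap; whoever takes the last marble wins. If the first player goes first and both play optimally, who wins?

Compute the nim-sum pairwise:
28 ⊕ 18 = 14
14 ⊕ 26 = 20
20 ⊕ 3 = 23
The nim-sum is 23 ≠ 0, so this is an N-position: the player to move can win; the first player has a winning move.

the first player wins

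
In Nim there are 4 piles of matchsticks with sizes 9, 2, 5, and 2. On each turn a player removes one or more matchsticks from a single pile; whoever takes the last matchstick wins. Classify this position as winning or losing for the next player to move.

Compute the nim-sum pairwise:
9 ⊕ 2 = 11
11 ⊕ 5 = 14
14 ⊕ 2 = 12
The nim-sum is 12 ≠ 0, so this is an N-position: the player to move can win.

Winning position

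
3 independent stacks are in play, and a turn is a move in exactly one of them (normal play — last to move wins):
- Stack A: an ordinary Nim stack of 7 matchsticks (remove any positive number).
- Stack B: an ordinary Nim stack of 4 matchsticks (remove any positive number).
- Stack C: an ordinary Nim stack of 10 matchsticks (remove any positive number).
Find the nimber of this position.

Stack A is a plain Nim stack of size 7, so its Grundy value is 7.
Stack B is a plain Nim stack of size 4, so its Grundy value is 4.
Stack C is a plain Nim stack of size 10, so its Grundy value is 10.
The value of a disjunctive sum is the nim-sum of the parts.
Combined value = 7 ⊕ 4 ⊕ 10 = 9.

9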